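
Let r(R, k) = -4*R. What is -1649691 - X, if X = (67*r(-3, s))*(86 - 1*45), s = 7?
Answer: -1682655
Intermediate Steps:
X = 32964 (X = (67*(-4*(-3)))*(86 - 1*45) = (67*12)*(86 - 45) = 804*41 = 32964)
-1649691 - X = -1649691 - 1*32964 = -1649691 - 32964 = -1682655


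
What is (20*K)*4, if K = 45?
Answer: 3600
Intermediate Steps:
(20*K)*4 = (20*45)*4 = 900*4 = 3600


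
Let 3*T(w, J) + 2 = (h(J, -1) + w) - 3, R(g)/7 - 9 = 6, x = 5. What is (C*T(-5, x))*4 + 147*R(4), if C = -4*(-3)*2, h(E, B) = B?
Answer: 15083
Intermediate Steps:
R(g) = 105 (R(g) = 63 + 7*6 = 63 + 42 = 105)
T(w, J) = -2 + w/3 (T(w, J) = -2/3 + ((-1 + w) - 3)/3 = -2/3 + (-4 + w)/3 = -2/3 + (-4/3 + w/3) = -2 + w/3)
C = 24 (C = 12*2 = 24)
(C*T(-5, x))*4 + 147*R(4) = (24*(-2 + (1/3)*(-5)))*4 + 147*105 = (24*(-2 - 5/3))*4 + 15435 = (24*(-11/3))*4 + 15435 = -88*4 + 15435 = -352 + 15435 = 15083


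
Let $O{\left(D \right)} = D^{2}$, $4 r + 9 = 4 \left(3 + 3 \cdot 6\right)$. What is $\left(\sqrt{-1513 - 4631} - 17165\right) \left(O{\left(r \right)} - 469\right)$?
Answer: $\frac{32253035}{16} - 3758 i \sqrt{6} \approx 2.0158 \cdot 10^{6} - 9205.2 i$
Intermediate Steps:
$r = \frac{75}{4}$ ($r = - \frac{9}{4} + \frac{4 \left(3 + 3 \cdot 6\right)}{4} = - \frac{9}{4} + \frac{4 \left(3 + 18\right)}{4} = - \frac{9}{4} + \frac{4 \cdot 21}{4} = - \frac{9}{4} + \frac{1}{4} \cdot 84 = - \frac{9}{4} + 21 = \frac{75}{4} \approx 18.75$)
$\left(\sqrt{-1513 - 4631} - 17165\right) \left(O{\left(r \right)} - 469\right) = \left(\sqrt{-1513 - 4631} - 17165\right) \left(\left(\frac{75}{4}\right)^{2} - 469\right) = \left(\sqrt{-6144} - 17165\right) \left(\frac{5625}{16} - 469\right) = \left(32 i \sqrt{6} - 17165\right) \left(- \frac{1879}{16}\right) = \left(-17165 + 32 i \sqrt{6}\right) \left(- \frac{1879}{16}\right) = \frac{32253035}{16} - 3758 i \sqrt{6}$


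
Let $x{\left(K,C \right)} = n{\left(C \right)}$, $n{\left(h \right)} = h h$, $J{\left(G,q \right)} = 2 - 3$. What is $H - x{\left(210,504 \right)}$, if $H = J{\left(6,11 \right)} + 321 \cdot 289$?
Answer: $-161248$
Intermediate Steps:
$J{\left(G,q \right)} = -1$
$n{\left(h \right)} = h^{2}$
$x{\left(K,C \right)} = C^{2}$
$H = 92768$ ($H = -1 + 321 \cdot 289 = -1 + 92769 = 92768$)
$H - x{\left(210,504 \right)} = 92768 - 504^{2} = 92768 - 254016 = -161248$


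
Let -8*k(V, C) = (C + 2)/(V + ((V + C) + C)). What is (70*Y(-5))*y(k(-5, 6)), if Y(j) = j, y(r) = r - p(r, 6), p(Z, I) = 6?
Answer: 2275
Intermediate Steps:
k(V, C) = -(2 + C)/(8*(2*C + 2*V)) (k(V, C) = -(C + 2)/(8*(V + ((V + C) + C))) = -(2 + C)/(8*(V + ((C + V) + C))) = -(2 + C)/(8*(V + (V + 2*C))) = -(2 + C)/(8*(2*C + 2*V)))
y(r) = -6 + r (y(r) = r - 1*6 = r - 6 = -6 + r)
(70*Y(-5))*y(k(-5, 6)) = (70*(-5))*(-6 + (-2 - 1*6)/(16*(6 - 5))) = -350*(-6 + (1/16)*(-2 - 6)/1) = -350*(-6 + (1/16)*1*(-8)) = -350*(-6 - ½) = -350*(-13/2) = 2275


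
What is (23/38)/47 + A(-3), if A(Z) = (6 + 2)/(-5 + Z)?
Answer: -1763/1786 ≈ -0.98712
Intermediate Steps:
A(Z) = 8/(-5 + Z)
(23/38)/47 + A(-3) = (23/38)/47 + 8/(-5 - 3) = (23*(1/38))/47 + 8/(-8) = (1/47)*(23/38) + 8*(-⅛) = 23/1786 - 1 = -1763/1786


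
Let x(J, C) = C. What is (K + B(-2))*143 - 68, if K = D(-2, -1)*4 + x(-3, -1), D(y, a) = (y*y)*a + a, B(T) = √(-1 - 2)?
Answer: -3071 + 143*I*√3 ≈ -3071.0 + 247.68*I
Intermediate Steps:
B(T) = I*√3 (B(T) = √(-3) = I*√3)
D(y, a) = a + a*y² (D(y, a) = y²*a + a = a*y² + a = a + a*y²)
K = -21 (K = -(1 + (-2)²)*4 - 1 = -(1 + 4)*4 - 1 = -1*5*4 - 1 = -5*4 - 1 = -20 - 1 = -21)
(K + B(-2))*143 - 68 = (-21 + I*√3)*143 - 68 = (-3003 + 143*I*√3) - 68 = -3071 + 143*I*√3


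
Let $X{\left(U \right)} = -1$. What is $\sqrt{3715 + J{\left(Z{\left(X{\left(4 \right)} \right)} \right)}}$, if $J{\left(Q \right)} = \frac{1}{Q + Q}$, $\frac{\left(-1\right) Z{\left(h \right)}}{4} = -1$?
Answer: $\frac{\sqrt{59442}}{4} \approx 60.952$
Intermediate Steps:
$Z{\left(h \right)} = 4$ ($Z{\left(h \right)} = \left(-4\right) \left(-1\right) = 4$)
$J{\left(Q \right)} = \frac{1}{2 Q}$
$\sqrt{3715 + J{\left(Z{\left(X{\left(4 \right)} \right)} \right)}} = \sqrt{3715 + \frac{1}{2 \cdot 4}} = \sqrt{3715 + \frac{1}{2} \cdot \frac{1}{4}} = \sqrt{3715 + \frac{1}{8}} = \sqrt{\frac{29721}{8}} = \frac{\sqrt{59442}}{4}$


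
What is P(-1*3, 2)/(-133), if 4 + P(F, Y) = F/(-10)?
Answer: 37/1330 ≈ 0.027820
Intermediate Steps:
P(F, Y) = -4 - F/10 (P(F, Y) = -4 + F/(-10) = -4 + F*(-1/10) = -4 - F/10)
P(-1*3, 2)/(-133) = (-4 - (-1)*3/10)/(-133) = (-4 - 1/10*(-3))*(-1/133) = (-4 + 3/10)*(-1/133) = -37/10*(-1/133) = 37/1330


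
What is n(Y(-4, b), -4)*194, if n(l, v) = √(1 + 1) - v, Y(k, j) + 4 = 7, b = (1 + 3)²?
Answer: 776 + 194*√2 ≈ 1050.4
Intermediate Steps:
b = 16 (b = 4² = 16)
Y(k, j) = 3 (Y(k, j) = -4 + 7 = 3)
n(l, v) = √2 - v
n(Y(-4, b), -4)*194 = (√2 - 1*(-4))*194 = (√2 + 4)*194 = (4 + √2)*194 = 776 + 194*√2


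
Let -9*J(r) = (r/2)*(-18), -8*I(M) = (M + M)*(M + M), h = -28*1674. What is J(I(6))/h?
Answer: 1/2604 ≈ 0.00038402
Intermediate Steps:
h = -46872
I(M) = -M²/2 (I(M) = -(M + M)*(M + M)/8 = -2*M*2*M/8 = -M²/2)
J(r) = r (J(r) = -r/2*(-18)/9 = -(-1)*r = r)
J(I(6))/h = -½*6²/(-46872) = -½*36*(-1/46872) = -18*(-1/46872) = 1/2604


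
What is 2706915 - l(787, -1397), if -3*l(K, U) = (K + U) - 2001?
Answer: 8118134/3 ≈ 2.7060e+6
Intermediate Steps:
l(K, U) = 667 - K/3 - U/3 (l(K, U) = -((K + U) - 2001)/3 = -(-2001 + K + U)/3 = 667 - K/3 - U/3)
2706915 - l(787, -1397) = 2706915 - (667 - ⅓*787 - ⅓*(-1397)) = 2706915 - (667 - 787/3 + 1397/3) = 2706915 - 1*2611/3 = 2706915 - 2611/3 = 8118134/3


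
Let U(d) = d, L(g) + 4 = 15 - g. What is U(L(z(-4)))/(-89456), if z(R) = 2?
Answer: -9/89456 ≈ -0.00010061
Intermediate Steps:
L(g) = 11 - g (L(g) = -4 + (15 - g) = 11 - g)
U(L(z(-4)))/(-89456) = (11 - 1*2)/(-89456) = (11 - 2)*(-1/89456) = 9*(-1/89456) = -9/89456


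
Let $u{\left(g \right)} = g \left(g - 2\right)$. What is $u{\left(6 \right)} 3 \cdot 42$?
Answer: $3024$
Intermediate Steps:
$u{\left(g \right)} = g \left(-2 + g\right)$
$u{\left(6 \right)} 3 \cdot 42 = 6 \left(-2 + 6\right) 3 \cdot 42 = 6 \cdot 4 \cdot 3 \cdot 42 = 24 \cdot 3 \cdot 42 = 72 \cdot 42 = 3024$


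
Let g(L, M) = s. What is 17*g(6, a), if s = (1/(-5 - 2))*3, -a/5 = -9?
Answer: -51/7 ≈ -7.2857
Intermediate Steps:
a = 45 (a = -5*(-9) = 45)
s = -3/7 (s = (1/(-7))*3 = -1/7*1*3 = -1/7*3 = -3/7 ≈ -0.42857)
g(L, M) = -3/7
17*g(6, a) = 17*(-3/7) = -51/7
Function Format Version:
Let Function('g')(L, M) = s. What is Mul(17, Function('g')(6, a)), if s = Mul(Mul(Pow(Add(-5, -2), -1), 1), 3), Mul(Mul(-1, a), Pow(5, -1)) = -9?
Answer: Rational(-51, 7) ≈ -7.2857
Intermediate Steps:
a = 45 (a = Mul(-5, -9) = 45)
s = Rational(-3, 7) (s = Mul(Mul(Pow(-7, -1), 1), 3) = Mul(Mul(Rational(-1, 7), 1), 3) = Mul(Rational(-1, 7), 3) = Rational(-3, 7) ≈ -0.42857)
Function('g')(L, M) = Rational(-3, 7)
Mul(17, Function('g')(6, a)) = Mul(17, Rational(-3, 7)) = Rational(-51, 7)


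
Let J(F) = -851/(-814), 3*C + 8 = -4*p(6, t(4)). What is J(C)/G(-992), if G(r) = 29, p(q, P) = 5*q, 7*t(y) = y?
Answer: 23/638 ≈ 0.036050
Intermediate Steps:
t(y) = y/7
C = -128/3 (C = -8/3 + (-20*6)/3 = -8/3 + (-4*30)/3 = -8/3 + (⅓)*(-120) = -8/3 - 40 = -128/3 ≈ -42.667)
J(F) = 23/22 (J(F) = -851*(-1/814) = 23/22)
J(C)/G(-992) = (23/22)/29 = (23/22)*(1/29) = 23/638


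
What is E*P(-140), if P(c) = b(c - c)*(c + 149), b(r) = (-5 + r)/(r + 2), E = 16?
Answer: -360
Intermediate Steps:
b(r) = (-5 + r)/(2 + r)
P(c) = -745/2 - 5*c/2 (P(c) = ((-5 + (c - c))/(2 + (c - c)))*(c + 149) = ((-5 + 0)/(2 + 0))*(149 + c) = (-5/2)*(149 + c) = ((½)*(-5))*(149 + c) = -5*(149 + c)/2 = -745/2 - 5*c/2)
E*P(-140) = 16*(-745/2 - 5/2*(-140)) = 16*(-745/2 + 350) = 16*(-45/2) = -360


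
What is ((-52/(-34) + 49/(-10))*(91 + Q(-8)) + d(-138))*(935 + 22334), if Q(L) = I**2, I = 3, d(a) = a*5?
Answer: -406276740/17 ≈ -2.3899e+7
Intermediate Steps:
d(a) = 5*a
Q(L) = 9 (Q(L) = 3**2 = 9)
((-52/(-34) + 49/(-10))*(91 + Q(-8)) + d(-138))*(935 + 22334) = ((-52/(-34) + 49/(-10))*(91 + 9) + 5*(-138))*(935 + 22334) = ((-52*(-1/34) + 49*(-1/10))*100 - 690)*23269 = ((26/17 - 49/10)*100 - 690)*23269 = (-573/170*100 - 690)*23269 = (-5730/17 - 690)*23269 = -17460/17*23269 = -406276740/17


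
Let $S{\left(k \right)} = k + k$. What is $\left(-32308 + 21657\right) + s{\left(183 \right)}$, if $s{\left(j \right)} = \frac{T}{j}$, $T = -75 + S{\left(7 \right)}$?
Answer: $- \frac{31954}{3} \approx -10651.0$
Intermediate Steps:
$S{\left(k \right)} = 2 k$
$T = -61$ ($T = -75 + 2 \cdot 7 = -75 + 14 = -61$)
$s{\left(j \right)} = - \frac{61}{j}$
$\left(-32308 + 21657\right) + s{\left(183 \right)} = \left(-32308 + 21657\right) - \frac{61}{183} = -10651 - \frac{1}{3} = - \frac{31954}{3}$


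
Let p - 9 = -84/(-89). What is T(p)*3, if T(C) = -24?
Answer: -72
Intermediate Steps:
p = 885/89 (p = 9 - 84/(-89) = 9 - 84*(-1/89) = 9 + 84/89 = 885/89 ≈ 9.9438)
T(p)*3 = -24*3 = -72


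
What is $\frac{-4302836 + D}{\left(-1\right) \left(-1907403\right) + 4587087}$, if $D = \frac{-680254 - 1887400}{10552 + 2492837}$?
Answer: $- \frac{5385837439429}{8129117413305} \approx -0.66254$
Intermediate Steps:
$D = - \frac{2567654}{2503389} \approx -1.0257$
$\frac{-4302836 + D}{\left(-1\right) \left(-1907403\right) + 4587087} = \frac{-4302836 - \frac{2567654}{2503389}}{\left(-1\right) \left(-1907403\right) + 4587087} = - \frac{10771674878858}{2503389 \left(1907403 + 4587087\right)} = - \frac{10771674878858}{2503389 \cdot 6494490} = \left(- \frac{10771674878858}{2503389}\right) \frac{1}{6494490} = - \frac{5385837439429}{8129117413305}$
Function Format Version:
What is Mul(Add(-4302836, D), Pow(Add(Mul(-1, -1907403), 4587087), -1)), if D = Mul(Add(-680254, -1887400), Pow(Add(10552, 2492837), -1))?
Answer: Rational(-5385837439429, 8129117413305) ≈ -0.66254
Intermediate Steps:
D = Rational(-2567654, 2503389) (D = Mul(-2567654, Pow(2503389, -1)) = Mul(-2567654, Rational(1, 2503389)) = Rational(-2567654, 2503389) ≈ -1.0257)
Mul(Add(-4302836, D), Pow(Add(Mul(-1, -1907403), 4587087), -1)) = Mul(Add(-4302836, Rational(-2567654, 2503389)), Pow(Add(Mul(-1, -1907403), 4587087), -1)) = Mul(Rational(-10771674878858, 2503389), Pow(Add(1907403, 4587087), -1)) = Mul(Rational(-10771674878858, 2503389), Pow(6494490, -1)) = Mul(Rational(-10771674878858, 2503389), Rational(1, 6494490)) = Rational(-5385837439429, 8129117413305)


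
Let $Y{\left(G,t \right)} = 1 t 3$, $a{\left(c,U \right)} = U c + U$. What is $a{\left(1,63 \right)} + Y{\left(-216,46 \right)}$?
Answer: $264$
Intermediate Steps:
$a{\left(c,U \right)} = U + U c$
$Y{\left(G,t \right)} = 3 t$ ($Y{\left(G,t \right)} = t 3 = 3 t$)
$a{\left(1,63 \right)} + Y{\left(-216,46 \right)} = 63 \left(1 + 1\right) + 3 \cdot 46 = 63 \cdot 2 + 138 = 126 + 138 = 264$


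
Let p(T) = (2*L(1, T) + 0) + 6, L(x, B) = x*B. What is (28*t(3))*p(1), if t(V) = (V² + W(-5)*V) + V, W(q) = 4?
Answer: 5376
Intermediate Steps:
L(x, B) = B*x
t(V) = V² + 5*V (t(V) = (V² + 4*V) + V = V² + 5*V)
p(T) = 6 + 2*T (p(T) = (2*(T*1) + 0) + 6 = (2*T + 0) + 6 = 2*T + 6 = 6 + 2*T)
(28*t(3))*p(1) = (28*(3*(5 + 3)))*(6 + 2*1) = (28*(3*8))*(6 + 2) = (28*24)*8 = 672*8 = 5376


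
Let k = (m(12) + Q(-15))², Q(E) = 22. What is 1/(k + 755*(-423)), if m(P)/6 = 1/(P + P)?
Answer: -16/5101919 ≈ -3.1361e-6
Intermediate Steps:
m(P) = 3/P (m(P) = 6/(P + P) = 6/((2*P)) = 6*(1/(2*P)) = 3/P)
k = 7921/16 (k = (3/12 + 22)² = (3*(1/12) + 22)² = (¼ + 22)² = (89/4)² = 7921/16 ≈ 495.06)
1/(k + 755*(-423)) = 1/(7921/16 + 755*(-423)) = 1/(7921/16 - 319365) = 1/(-5101919/16) = -16/5101919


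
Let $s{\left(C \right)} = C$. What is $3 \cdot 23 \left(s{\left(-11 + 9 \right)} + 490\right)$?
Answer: $33672$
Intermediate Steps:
$3 \cdot 23 \left(s{\left(-11 + 9 \right)} + 490\right) = 3 \cdot 23 \left(\left(-11 + 9\right) + 490\right) = 69 \left(-2 + 490\right) = 69 \cdot 488 = 33672$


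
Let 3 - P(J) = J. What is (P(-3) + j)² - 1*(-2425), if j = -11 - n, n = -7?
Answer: 2429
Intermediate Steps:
P(J) = 3 - J
j = -4 (j = -11 - 1*(-7) = -11 + 7 = -4)
(P(-3) + j)² - 1*(-2425) = ((3 - 1*(-3)) - 4)² - 1*(-2425) = ((3 + 3) - 4)² + 2425 = (6 - 4)² + 2425 = 2² + 2425 = 4 + 2425 = 2429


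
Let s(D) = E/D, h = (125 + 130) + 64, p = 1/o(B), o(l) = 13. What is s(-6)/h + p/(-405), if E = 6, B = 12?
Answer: -5584/1679535 ≈ -0.0033247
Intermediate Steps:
p = 1/13 ≈ 0.076923
h = 319 (h = 255 + 64 = 319)
s(D) = 6/D
s(-6)/h + p/(-405) = (6/(-6))/319 + (1/13)/(-405) = (6*(-⅙))*(1/319) + (1/13)*(-1/405) = -1*1/319 - 1/5265 = -1/319 - 1/5265 = -5584/1679535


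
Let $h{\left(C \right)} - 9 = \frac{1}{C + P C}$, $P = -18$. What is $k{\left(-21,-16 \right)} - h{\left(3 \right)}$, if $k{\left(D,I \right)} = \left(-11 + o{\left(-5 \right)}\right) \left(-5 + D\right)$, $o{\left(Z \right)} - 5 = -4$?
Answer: $\frac{12802}{51} \approx 251.02$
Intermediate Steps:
$o{\left(Z \right)} = 1$ ($o{\left(Z \right)} = 5 - 4 = 1$)
$k{\left(D,I \right)} = 50 - 10 D$ ($k{\left(D,I \right)} = \left(-11 + 1\right) \left(-5 + D\right) = - 10 \left(-5 + D\right) = 50 - 10 D$)
$h{\left(C \right)} = 9 - \frac{1}{17 C}$ ($h{\left(C \right)} = 9 + \frac{1}{C - 18 C} = 9 + \frac{1}{\left(-17\right) C} = 9 - \frac{1}{17 C}$)
$k{\left(-21,-16 \right)} - h{\left(3 \right)} = \left(50 - -210\right) - \left(9 - \frac{1}{17 \cdot 3}\right) = \left(50 + 210\right) - \left(9 - \frac{1}{51}\right) = 260 - \left(9 - \frac{1}{51}\right) = 260 - \frac{458}{51} = \frac{12802}{51}$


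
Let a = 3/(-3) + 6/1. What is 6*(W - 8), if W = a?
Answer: -18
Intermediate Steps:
a = 5 (a = 3*(-⅓) + 6*1 = -1 + 6 = 5)
W = 5
6*(W - 8) = 6*(5 - 8) = 6*(-3) = -18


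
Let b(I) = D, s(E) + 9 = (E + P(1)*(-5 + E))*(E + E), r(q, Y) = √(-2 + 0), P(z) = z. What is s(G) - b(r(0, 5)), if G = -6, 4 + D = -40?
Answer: 239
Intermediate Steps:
D = -44 (D = -4 - 40 = -44)
r(q, Y) = I*√2 (r(q, Y) = √(-2) = I*√2)
s(E) = -9 + 2*E*(-5 + 2*E) (s(E) = -9 + (E + 1*(-5 + E))*(E + E) = -9 + (E + (-5 + E))*(2*E) = -9 + (-5 + 2*E)*(2*E) = -9 + 2*E*(-5 + 2*E))
b(I) = -44
s(G) - b(r(0, 5)) = (-9 - 10*(-6) + 4*(-6)²) - 1*(-44) = (-9 + 60 + 4*36) + 44 = (-9 + 60 + 144) + 44 = 195 + 44 = 239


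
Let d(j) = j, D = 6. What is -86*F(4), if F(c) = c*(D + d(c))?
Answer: -3440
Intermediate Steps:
F(c) = c*(6 + c)
-86*F(4) = -344*(6 + 4) = -344*10 = -86*40 = -3440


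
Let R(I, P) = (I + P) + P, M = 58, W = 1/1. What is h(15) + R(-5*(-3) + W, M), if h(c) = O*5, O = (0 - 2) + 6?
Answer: 152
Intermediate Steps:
W = 1
R(I, P) = I + 2*P
O = 4 (O = -2 + 6 = 4)
h(c) = 20 (h(c) = 4*5 = 20)
h(15) + R(-5*(-3) + W, M) = 20 + ((-5*(-3) + 1) + 2*58) = 20 + ((15 + 1) + 116) = 20 + (16 + 116) = 20 + 132 = 152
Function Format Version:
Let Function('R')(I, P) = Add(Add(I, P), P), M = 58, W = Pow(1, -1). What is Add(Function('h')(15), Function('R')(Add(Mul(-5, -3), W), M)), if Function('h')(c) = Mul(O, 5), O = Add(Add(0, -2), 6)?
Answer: 152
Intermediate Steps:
W = 1
Function('R')(I, P) = Add(I, Mul(2, P))
O = 4 (O = Add(-2, 6) = 4)
Function('h')(c) = 20 (Function('h')(c) = Mul(4, 5) = 20)
Add(Function('h')(15), Function('R')(Add(Mul(-5, -3), W), M)) = Add(20, Add(Add(Mul(-5, -3), 1), Mul(2, 58))) = Add(20, Add(Add(15, 1), 116)) = Add(20, Add(16, 116)) = Add(20, 132) = 152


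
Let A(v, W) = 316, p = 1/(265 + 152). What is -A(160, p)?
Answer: -316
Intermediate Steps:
p = 1/417 ≈ 0.0023981
-A(160, p) = -1*316 = -316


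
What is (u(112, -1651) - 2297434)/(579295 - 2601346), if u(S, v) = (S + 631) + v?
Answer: 766114/674017 ≈ 1.1366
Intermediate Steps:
u(S, v) = 631 + S + v (u(S, v) = (631 + S) + v = 631 + S + v)
(u(112, -1651) - 2297434)/(579295 - 2601346) = ((631 + 112 - 1651) - 2297434)/(579295 - 2601346) = (-908 - 2297434)/(-2022051) = -2298342*(-1/2022051) = 766114/674017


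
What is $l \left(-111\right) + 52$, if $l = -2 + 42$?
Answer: $-4388$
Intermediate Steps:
$l = 40$
$l \left(-111\right) + 52 = 40 \left(-111\right) + 52 = -4440 + 52 = -4388$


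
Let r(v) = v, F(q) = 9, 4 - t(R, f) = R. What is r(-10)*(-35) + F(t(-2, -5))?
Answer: 359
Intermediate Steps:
t(R, f) = 4 - R
r(-10)*(-35) + F(t(-2, -5)) = -10*(-35) + 9 = 350 + 9 = 359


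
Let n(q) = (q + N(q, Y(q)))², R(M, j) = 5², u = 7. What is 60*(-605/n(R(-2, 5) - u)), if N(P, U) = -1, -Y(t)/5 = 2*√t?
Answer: -36300/289 ≈ -125.61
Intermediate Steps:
Y(t) = -10*√t
R(M, j) = 25
n(q) = (-1 + q)² (n(q) = (q - 1)² = (-1 + q)²)
60*(-605/n(R(-2, 5) - u)) = 60*(-605/(-1 + (25 - 1*7))²) = 60*(-605/(-1 + (25 - 7))²) = 60*(-605/(-1 + 18)²) = 60*(-605/(17²)) = 60*(-605/289) = -36300/289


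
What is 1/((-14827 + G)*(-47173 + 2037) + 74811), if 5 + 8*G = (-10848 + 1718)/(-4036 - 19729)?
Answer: 679/454476648991 ≈ 1.4940e-9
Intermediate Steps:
G = -21939/38024 (G = -5/8 + ((-10848 + 1718)/(-4036 - 19729))/8 = -5/8 + (-9130/(-23765))/8 = -5/8 + (-9130*(-1/23765))/8 = -5/8 + (⅛)*(1826/4753) = -5/8 + 913/19012 = -21939/38024 ≈ -0.57698)
1/((-14827 + G)*(-47173 + 2037) + 74811) = 1/((-14827 - 21939/38024)*(-47173 + 2037) + 74811) = 1/(-563803787/38024*(-45136) + 74811) = 1/(454425852322/679 + 74811) = 1/(454476648991/679) = 679/454476648991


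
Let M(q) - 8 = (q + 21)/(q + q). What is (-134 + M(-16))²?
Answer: 16297369/1024 ≈ 15915.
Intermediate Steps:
M(q) = 8 + (21 + q)/(2*q) (M(q) = 8 + (q + 21)/(q + q) = 8 + (21 + q)/((2*q)) = 8 + (21 + q)*(1/(2*q)) = 8 + (21 + q)/(2*q))
(-134 + M(-16))² = (-134 + (½)*(21 + 17*(-16))/(-16))² = (-134 + (½)*(-1/16)*(21 - 272))² = (-134 + (½)*(-1/16)*(-251))² = (-134 + 251/32)² = (-4037/32)² = 16297369/1024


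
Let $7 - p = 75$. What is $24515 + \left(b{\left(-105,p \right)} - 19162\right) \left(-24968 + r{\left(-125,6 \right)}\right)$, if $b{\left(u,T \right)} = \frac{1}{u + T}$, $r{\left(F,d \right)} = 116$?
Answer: $\frac{82389292099}{173} \approx 4.7624 \cdot 10^{8}$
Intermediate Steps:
$p = -68$ ($p = 7 - 75 = -68$)
$b{\left(u,T \right)} = \frac{1}{T + u}$
$24515 + \left(b{\left(-105,p \right)} - 19162\right) \left(-24968 + r{\left(-125,6 \right)}\right) = 24515 + \left(\frac{1}{-68 - 105} - 19162\right) \left(-24968 + 116\right) = 24515 + \left(\frac{1}{-173} - 19162\right) \left(-24852\right) = 24515 + \left(- \frac{1}{173} - 19162\right) \left(-24852\right) = 24515 - - \frac{82385051004}{173} = 24515 + \frac{82385051004}{173} = \frac{82389292099}{173}$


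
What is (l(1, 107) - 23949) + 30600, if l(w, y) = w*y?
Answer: 6758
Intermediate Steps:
(l(1, 107) - 23949) + 30600 = (1*107 - 23949) + 30600 = (107 - 23949) + 30600 = -23842 + 30600 = 6758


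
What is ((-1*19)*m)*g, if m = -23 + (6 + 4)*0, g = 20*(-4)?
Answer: -34960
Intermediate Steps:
g = -80
m = -23 (m = -23 + 10*0 = -23 + 0 = -23)
((-1*19)*m)*g = (-1*19*(-23))*(-80) = -19*(-23)*(-80) = 437*(-80) = -34960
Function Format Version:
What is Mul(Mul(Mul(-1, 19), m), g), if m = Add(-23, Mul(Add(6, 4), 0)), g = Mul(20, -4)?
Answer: -34960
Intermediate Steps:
g = -80
m = -23 (m = Add(-23, Mul(10, 0)) = Add(-23, 0) = -23)
Mul(Mul(Mul(-1, 19), m), g) = Mul(Mul(Mul(-1, 19), -23), -80) = Mul(Mul(-19, -23), -80) = Mul(437, -80) = -34960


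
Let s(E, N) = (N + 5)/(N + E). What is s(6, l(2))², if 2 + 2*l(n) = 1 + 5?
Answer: 49/64 ≈ 0.76563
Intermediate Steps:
l(n) = 2 (l(n) = -1 + (1 + 5)/2 = -1 + (½)*6 = -1 + 3 = 2)
s(E, N) = (5 + N)/(E + N)
s(6, l(2))² = ((5 + 2)/(6 + 2))² = (7/8)² = 49/64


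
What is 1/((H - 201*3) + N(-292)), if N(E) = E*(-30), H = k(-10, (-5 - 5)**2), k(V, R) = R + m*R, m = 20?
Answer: 1/10257 ≈ 9.7494e-5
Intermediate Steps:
k(V, R) = 21*R (k(V, R) = R + 20*R = 21*R)
H = 2100 (H = 21*(-5 - 5)**2 = 21*(-10)**2 = 21*100 = 2100)
N(E) = -30*E
1/((H - 201*3) + N(-292)) = 1/((2100 - 201*3) - 30*(-292)) = 1/((2100 - 603) + 8760) = 1/(1497 + 8760) = 1/10257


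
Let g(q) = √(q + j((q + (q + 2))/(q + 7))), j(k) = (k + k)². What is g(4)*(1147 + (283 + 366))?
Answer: 3592*√221/11 ≈ 4854.4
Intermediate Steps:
j(k) = 4*k² (j(k) = (2*k)² = 4*k²)
g(q) = √(q + 4*(2 + 2*q)²/(7 + q)²) (g(q) = √(q + 4*((q + (q + 2))/(q + 7))²) = √(q + 4*((q + (2 + q))/(7 + q))²) = √(q + 4*((2 + 2*q)/(7 + q))²) = √(q + 4*((2 + 2*q)²/(7 + q)²)) = √(q + 4*(2 + 2*q)²/(7 + q)²))
g(4)*(1147 + (283 + 366)) = √(4 + 16*(1 + 4)²/(7 + 4)²)*(1147 + (283 + 366)) = √(4 + 16*5²/11²)*(1147 + 649) = √(4 + 16*25*(1/121))*1796 = √(4 + 400/121)*1796 = √(884/121)*1796 = (2*√221/11)*1796 = 3592*√221/11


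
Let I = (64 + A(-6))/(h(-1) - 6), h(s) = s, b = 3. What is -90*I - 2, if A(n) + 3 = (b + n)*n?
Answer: 7096/7 ≈ 1013.7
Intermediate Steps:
A(n) = -3 + n*(3 + n) (A(n) = -3 + (3 + n)*n = -3 + n*(3 + n))
I = -79/7 (I = (64 + (-3 + (-6)**2 + 3*(-6)))/(-1 - 6) = (64 + (-3 + 36 - 18))/(-7) = (64 + 15)*(-1/7) = 79*(-1/7) = -79/7 ≈ -11.286)
-90*I - 2 = -90*(-79/7) - 2 = 7110/7 - 2 = 7096/7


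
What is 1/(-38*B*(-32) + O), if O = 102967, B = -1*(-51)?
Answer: 1/164983 ≈ 6.0612e-6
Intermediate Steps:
B = 51
1/(-38*B*(-32) + O) = 1/(-38*51*(-32) + 102967) = 1/(-1938*(-32) + 102967) = 1/(62016 + 102967) = 1/164983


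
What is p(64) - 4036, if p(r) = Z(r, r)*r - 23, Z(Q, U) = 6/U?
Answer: -4053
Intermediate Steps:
p(r) = -17 (p(r) = (6/r)*r - 23 = 6 - 23 = -17)
p(64) - 4036 = -17 - 4036 = -4053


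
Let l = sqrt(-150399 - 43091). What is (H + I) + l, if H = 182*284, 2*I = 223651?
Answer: 327027/2 + I*sqrt(193490) ≈ 1.6351e+5 + 439.88*I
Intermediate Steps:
I = 223651/2 (I = (1/2)*223651 = 223651/2 ≈ 1.1183e+5)
H = 51688
l = I*sqrt(193490) (l = sqrt(-193490) = I*sqrt(193490) ≈ 439.88*I)
(H + I) + l = (51688 + 223651/2) + I*sqrt(193490) = 327027/2 + I*sqrt(193490)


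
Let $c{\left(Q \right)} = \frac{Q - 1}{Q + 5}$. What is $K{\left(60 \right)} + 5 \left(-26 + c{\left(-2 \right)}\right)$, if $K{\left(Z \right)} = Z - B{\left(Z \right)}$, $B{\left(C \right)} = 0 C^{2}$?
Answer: $-75$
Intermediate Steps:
$B{\left(C \right)} = 0$
$K{\left(Z \right)} = Z$ ($K{\left(Z \right)} = Z - 0 = Z + 0 = Z$)
$c{\left(Q \right)} = \frac{-1 + Q}{5 + Q}$
$K{\left(60 \right)} + 5 \left(-26 + c{\left(-2 \right)}\right) = 60 + 5 \left(-26 + \frac{-1 - 2}{5 - 2}\right) = 60 + 5 \left(-26 + \frac{1}{3} \left(-3\right)\right) = 60 + 5 \left(-26 - 1\right) = 60 + 5 \left(-27\right) = 60 - 135 = -75$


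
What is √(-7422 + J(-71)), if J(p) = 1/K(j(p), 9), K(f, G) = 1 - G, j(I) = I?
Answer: I*√118754/4 ≈ 86.152*I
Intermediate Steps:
J(p) = -⅛ (J(p) = 1/(1 - 1*9) = 1/(1 - 9) = 1/(-8) = -⅛)
√(-7422 + J(-71)) = √(-7422 - ⅛) = √(-59377/8) = I*√118754/4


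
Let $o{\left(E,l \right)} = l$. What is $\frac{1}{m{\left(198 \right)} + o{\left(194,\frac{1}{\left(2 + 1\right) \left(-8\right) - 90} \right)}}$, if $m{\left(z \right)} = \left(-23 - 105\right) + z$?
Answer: $\frac{114}{7979} \approx 0.014288$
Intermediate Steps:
$m{\left(z \right)} = -128 + z$
$\frac{1}{m{\left(198 \right)} + o{\left(194,\frac{1}{\left(2 + 1\right) \left(-8\right) - 90} \right)}} = \frac{1}{\left(-128 + 198\right) + \frac{1}{\left(2 + 1\right) \left(-8\right) - 90}} = \frac{1}{70 + \frac{1}{3 \left(-8\right) - 90}} = \frac{1}{70 + \frac{1}{-24 - 90}} = \frac{1}{70 + \frac{1}{-114}} = \frac{1}{70 - \frac{1}{114}} = \frac{1}{\frac{7979}{114}} = \frac{114}{7979}$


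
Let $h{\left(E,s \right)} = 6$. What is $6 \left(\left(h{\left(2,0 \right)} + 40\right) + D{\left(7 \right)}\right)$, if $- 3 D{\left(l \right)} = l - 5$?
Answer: $272$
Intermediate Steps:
$D{\left(l \right)} = \frac{5}{3} - \frac{l}{3}$ ($D{\left(l \right)} = - \frac{l - 5}{3} = - \frac{-5 + l}{3} = \frac{5}{3} - \frac{l}{3}$)
$6 \left(\left(h{\left(2,0 \right)} + 40\right) + D{\left(7 \right)}\right) = 6 \left(\left(6 + 40\right) + \left(\frac{5}{3} - \frac{7}{3}\right)\right) = 6 \left(46 + \left(\frac{5}{3} - \frac{7}{3}\right)\right) = 6 \left(46 - \frac{2}{3}\right) = 6 \cdot \frac{136}{3} = 272$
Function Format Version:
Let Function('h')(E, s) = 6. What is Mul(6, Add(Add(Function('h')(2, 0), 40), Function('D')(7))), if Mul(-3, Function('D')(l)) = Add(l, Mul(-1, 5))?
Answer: 272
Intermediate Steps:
Function('D')(l) = Add(Rational(5, 3), Mul(Rational(-1, 3), l)) (Function('D')(l) = Mul(Rational(-1, 3), Add(l, Mul(-1, 5))) = Mul(Rational(-1, 3), Add(l, -5)) = Mul(Rational(-1, 3), Add(-5, l)) = Add(Rational(5, 3), Mul(Rational(-1, 3), l)))
Mul(6, Add(Add(Function('h')(2, 0), 40), Function('D')(7))) = Mul(6, Add(Add(6, 40), Add(Rational(5, 3), Mul(Rational(-1, 3), 7)))) = Mul(6, Add(46, Add(Rational(5, 3), Rational(-7, 3)))) = Mul(6, Add(46, Rational(-2, 3))) = Mul(6, Rational(136, 3)) = 272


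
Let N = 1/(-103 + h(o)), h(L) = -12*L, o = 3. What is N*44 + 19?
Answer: 2597/139 ≈ 18.683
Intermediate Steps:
N = -1/139 (N = 1/(-103 - 12*3) = 1/(-103 - 36) = 1/(-139) = -1/139 ≈ -0.0071942)
N*44 + 19 = -1/139*44 + 19 = -44/139 + 19 = 2597/139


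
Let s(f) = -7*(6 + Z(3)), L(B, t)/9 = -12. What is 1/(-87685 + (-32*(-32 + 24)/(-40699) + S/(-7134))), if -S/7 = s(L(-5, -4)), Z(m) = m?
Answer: -96782222/8486355727591 ≈ -1.1404e-5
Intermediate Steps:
L(B, t) = -108 (L(B, t) = 9*(-12) = -108)
s(f) = -63 (s(f) = -7*(6 + 3) = -7*9 = -63)
S = 441 (S = -7*(-63) = 441)
1/(-87685 + (-32*(-32 + 24)/(-40699) + S/(-7134))) = 1/(-87685 + (-32*(-32 + 24)/(-40699) + 441/(-7134))) = 1/(-87685 + (-32*(-8)*(-1/40699) + 441*(-1/7134))) = 1/(-87685 + (256*(-1/40699) - 147/2378)) = 1/(-87685 + (-256/40699 - 147/2378)) = 1/(-87685 - 6591521/96782222) = 1/(-8486355727591/96782222) = -96782222/8486355727591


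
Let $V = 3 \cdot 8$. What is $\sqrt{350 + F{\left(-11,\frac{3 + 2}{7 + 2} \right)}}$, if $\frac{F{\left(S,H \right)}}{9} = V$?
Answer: $\sqrt{566} \approx 23.791$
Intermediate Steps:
$V = 24$
$F{\left(S,H \right)} = 216$ ($F{\left(S,H \right)} = 9 \cdot 24 = 216$)
$\sqrt{350 + F{\left(-11,\frac{3 + 2}{7 + 2} \right)}} = \sqrt{350 + 216} = \sqrt{566}$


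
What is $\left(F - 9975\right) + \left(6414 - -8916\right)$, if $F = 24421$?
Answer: $29776$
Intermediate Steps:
$\left(F - 9975\right) + \left(6414 - -8916\right) = \left(24421 - 9975\right) + \left(6414 - -8916\right) = 14446 + \left(6414 + 8916\right) = 14446 + 15330 = 29776$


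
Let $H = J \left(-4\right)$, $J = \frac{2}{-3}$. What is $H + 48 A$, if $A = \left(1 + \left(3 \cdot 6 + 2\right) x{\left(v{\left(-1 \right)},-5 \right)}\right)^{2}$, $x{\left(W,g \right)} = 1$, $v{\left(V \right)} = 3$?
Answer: $\frac{63512}{3} \approx 21171.0$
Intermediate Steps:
$J = - \frac{2}{3}$ ($J = 2 \left(- \frac{1}{3}\right) = - \frac{2}{3} \approx -0.66667$)
$H = \frac{8}{3}$ ($H = \left(- \frac{2}{3}\right) \left(-4\right) = \frac{8}{3} \approx 2.6667$)
$A = 441$ ($A = \left(1 + \left(3 \cdot 6 + 2\right) 1\right)^{2} = \left(1 + \left(18 + 2\right) 1\right)^{2} = \left(1 + 20 \cdot 1\right)^{2} = \left(1 + 20\right)^{2} = 21^{2} = 441$)
$H + 48 A = \frac{8}{3} + 48 \cdot 441 = \frac{8}{3} + 21168 = \frac{63512}{3}$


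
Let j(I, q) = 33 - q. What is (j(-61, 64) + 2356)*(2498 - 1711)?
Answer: 1829775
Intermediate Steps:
(j(-61, 64) + 2356)*(2498 - 1711) = ((33 - 1*64) + 2356)*(2498 - 1711) = ((33 - 64) + 2356)*787 = (-31 + 2356)*787 = 2325*787 = 1829775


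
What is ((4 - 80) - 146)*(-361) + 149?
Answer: 80291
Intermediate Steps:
((4 - 80) - 146)*(-361) + 149 = (-76 - 146)*(-361) + 149 = -222*(-361) + 149 = 80142 + 149 = 80291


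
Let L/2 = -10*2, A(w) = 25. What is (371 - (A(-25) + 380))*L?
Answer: 1360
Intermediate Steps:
L = -40 (L = 2*(-10*2) = 2*(-20) = -40)
(371 - (A(-25) + 380))*L = (371 - (25 + 380))*(-40) = (371 - 1*405)*(-40) = (371 - 405)*(-40) = -34*(-40) = 1360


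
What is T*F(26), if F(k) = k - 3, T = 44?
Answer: 1012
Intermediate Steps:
F(k) = -3 + k
T*F(26) = 44*(-3 + 26) = 44*23 = 1012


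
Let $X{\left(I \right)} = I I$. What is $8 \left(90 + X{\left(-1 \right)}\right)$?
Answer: $728$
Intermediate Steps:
$X{\left(I \right)} = I^{2}$
$8 \left(90 + X{\left(-1 \right)}\right) = 8 \left(90 + \left(-1\right)^{2}\right) = 8 \left(90 + 1\right) = 8 \cdot 91 = 728$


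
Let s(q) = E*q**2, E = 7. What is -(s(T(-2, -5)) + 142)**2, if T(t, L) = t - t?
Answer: -20164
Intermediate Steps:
T(t, L) = 0
s(q) = 7*q**2
-(s(T(-2, -5)) + 142)**2 = -(7*0**2 + 142)**2 = -(7*0 + 142)**2 = -(0 + 142)**2 = -1*142**2 = -1*20164 = -20164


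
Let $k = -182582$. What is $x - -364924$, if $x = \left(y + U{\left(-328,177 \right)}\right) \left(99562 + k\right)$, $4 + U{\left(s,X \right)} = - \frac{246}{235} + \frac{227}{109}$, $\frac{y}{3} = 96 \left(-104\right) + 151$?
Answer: $\frac{12549392989308}{5123} \approx 2.4496 \cdot 10^{9}$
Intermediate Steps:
$y = -29499$ ($y = 3 \left(96 \left(-104\right) + 151\right) = 3 \left(-9984 + 151\right) = 3 \left(-9833\right) = -29499$)
$U{\left(s,X \right)} = - \frac{75929}{25615}$ ($U{\left(s,X \right)} = -4 + \left(- \frac{246}{235} + \frac{227}{109}\right) = -4 + \frac{26531}{25615} = - \frac{75929}{25615}$)
$x = \frac{12547523483656}{5123}$ ($x = \left(-29499 - \frac{75929}{25615}\right) \left(99562 - 182582\right) = \left(- \frac{755692814}{25615}\right) \left(-83020\right) = \frac{12547523483656}{5123} \approx 2.4493 \cdot 10^{9}$)
$x - -364924 = \frac{12547523483656}{5123} - -364924 = \frac{12547523483656}{5123} + 364924 = \frac{12549392989308}{5123}$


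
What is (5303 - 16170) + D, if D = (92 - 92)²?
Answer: -10867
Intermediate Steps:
D = 0 (D = 0² = 0)
(5303 - 16170) + D = (5303 - 16170) + 0 = -10867 + 0 = -10867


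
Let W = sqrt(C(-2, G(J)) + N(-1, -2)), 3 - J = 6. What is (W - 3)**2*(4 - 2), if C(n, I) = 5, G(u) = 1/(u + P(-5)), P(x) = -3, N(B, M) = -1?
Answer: 2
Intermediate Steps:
J = -3 (J = 3 - 1*6 = 3 - 6 = -3)
G(u) = 1/(-3 + u) (G(u) = 1/(u - 3) = 1/(-3 + u))
W = 2 (W = sqrt(5 - 1) = sqrt(4) = 2)
(W - 3)**2*(4 - 2) = (2 - 3)**2*(4 - 2) = (-1)**2*2 = 1*2 = 2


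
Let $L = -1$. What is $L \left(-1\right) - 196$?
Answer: $-195$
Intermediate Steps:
$L \left(-1\right) - 196 = \left(-1\right) \left(-1\right) - 196 = 1 - 196 = -195$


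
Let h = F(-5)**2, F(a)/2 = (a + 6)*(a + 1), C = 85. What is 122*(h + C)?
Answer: 18178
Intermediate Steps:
F(a) = 2*(1 + a)*(6 + a) (F(a) = 2*((a + 6)*(a + 1)) = 2*((6 + a)*(1 + a)) = 2*((1 + a)*(6 + a)) = 2*(1 + a)*(6 + a))
h = 64 (h = (12 + 2*(-5)**2 + 14*(-5))**2 = (12 + 2*25 - 70)**2 = (12 + 50 - 70)**2 = (-8)**2 = 64)
122*(h + C) = 122*(64 + 85) = 122*149 = 18178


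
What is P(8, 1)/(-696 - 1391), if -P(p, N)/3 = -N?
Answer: -3/2087 ≈ -0.0014375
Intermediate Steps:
P(p, N) = 3*N (P(p, N) = -(-3)*N = 3*N)
P(8, 1)/(-696 - 1391) = (3*1)/(-696 - 1391) = 3/(-2087) = -1/2087*3 = -3/2087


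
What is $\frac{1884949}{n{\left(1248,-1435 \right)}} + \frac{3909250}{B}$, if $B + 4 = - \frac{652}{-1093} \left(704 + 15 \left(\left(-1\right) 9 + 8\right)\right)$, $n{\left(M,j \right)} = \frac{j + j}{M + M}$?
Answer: $- \frac{520177522988281}{319184180} \approx -1.6297 \cdot 10^{6}$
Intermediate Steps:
$n{\left(M,j \right)} = \frac{j}{M}$ ($n{\left(M,j \right)} = \frac{2 j}{2 M} = 2 j \frac{1}{2 M} = \frac{j}{M}$)
$B = \frac{444856}{1093}$ ($B = -4 + - \frac{652}{-1093} \left(704 + 15 \left(\left(-1\right) 9 + 8\right)\right) = -4 + \left(-652\right) \left(- \frac{1}{1093}\right) \left(704 + 15 \left(-9 + 8\right)\right) = -4 + \frac{652 \left(704 + 15 \left(-1\right)\right)}{1093} = -4 + \frac{652 \left(704 - 15\right)}{1093} = -4 + \frac{652}{1093} \cdot 689 = -4 + \frac{449228}{1093} = \frac{444856}{1093} \approx 407.0$)
$\frac{1884949}{n{\left(1248,-1435 \right)}} + \frac{3909250}{B} = \frac{1884949}{\left(-1435\right) \frac{1}{1248}} + \frac{3909250}{\frac{444856}{1093}} = \frac{1884949}{\left(-1435\right) \frac{1}{1248}} + 3909250 \cdot \frac{1093}{444856} = \frac{1884949}{- \frac{1435}{1248}} + \frac{2136405125}{222428} = 1884949 \left(- \frac{1248}{1435}\right) + \frac{2136405125}{222428} = - \frac{2352416352}{1435} + \frac{2136405125}{222428} = - \frac{520177522988281}{319184180}$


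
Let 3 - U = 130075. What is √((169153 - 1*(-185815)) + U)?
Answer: 8*√3514 ≈ 474.23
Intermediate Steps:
U = -130072 (U = 3 - 1*130075 = 3 - 130075 = -130072)
√((169153 - 1*(-185815)) + U) = √((169153 - 1*(-185815)) - 130072) = √((169153 + 185815) - 130072) = √(354968 - 130072) = √224896 = 8*√3514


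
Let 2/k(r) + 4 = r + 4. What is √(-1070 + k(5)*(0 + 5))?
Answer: 2*I*√267 ≈ 32.68*I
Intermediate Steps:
k(r) = 2/r (k(r) = 2/(-4 + (r + 4)) = 2/(-4 + (4 + r)) = 2/r)
√(-1070 + k(5)*(0 + 5)) = √(-1070 + (2/5)*(0 + 5)) = √(-1070 + (2*(⅕))*5) = √(-1070 + (⅖)*5) = √(-1070 + 2) = √(-1068) = 2*I*√267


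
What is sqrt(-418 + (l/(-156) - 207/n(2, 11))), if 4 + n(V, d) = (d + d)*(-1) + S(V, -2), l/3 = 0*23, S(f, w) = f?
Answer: 5*I*sqrt(262)/4 ≈ 20.233*I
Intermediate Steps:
l = 0 (l = 3*(0*23) = 3*0 = 0)
n(V, d) = -4 + V - 2*d (n(V, d) = -4 + ((d + d)*(-1) + V) = -4 + ((2*d)*(-1) + V) = -4 + (-2*d + V) = -4 + (V - 2*d) = -4 + V - 2*d)
sqrt(-418 + (l/(-156) - 207/n(2, 11))) = sqrt(-418 + (0/(-156) - 207/(-4 + 2 - 2*11))) = sqrt(-418 + (0*(-1/156) - 207/(-4 + 2 - 22))) = sqrt(-418 + (0 - 207/(-24))) = sqrt(-418 + (0 - 207*(-1/24))) = sqrt(-418 + (0 + 69/8)) = sqrt(-418 + 69/8) = sqrt(-3275/8) = 5*I*sqrt(262)/4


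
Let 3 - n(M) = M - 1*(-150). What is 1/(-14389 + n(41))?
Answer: -1/14577 ≈ -6.8601e-5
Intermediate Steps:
n(M) = -147 - M (n(M) = 3 - (M - 1*(-150)) = 3 - (M + 150) = 3 - (150 + M) = 3 + (-150 - M) = -147 - M)
1/(-14389 + n(41)) = 1/(-14389 + (-147 - 1*41)) = 1/(-14389 + (-147 - 41)) = 1/(-14389 - 188) = 1/(-14577) = -1/14577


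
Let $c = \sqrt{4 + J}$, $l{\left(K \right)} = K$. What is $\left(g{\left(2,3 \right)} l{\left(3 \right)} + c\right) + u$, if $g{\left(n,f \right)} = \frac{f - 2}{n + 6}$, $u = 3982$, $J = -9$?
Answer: $\frac{31859}{8} + i \sqrt{5} \approx 3982.4 + 2.2361 i$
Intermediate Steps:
$g{\left(n,f \right)} = \frac{-2 + f}{6 + n}$
$c = i \sqrt{5}$ ($c = \sqrt{4 - 9} = \sqrt{-5} = i \sqrt{5} \approx 2.2361 i$)
$\left(g{\left(2,3 \right)} l{\left(3 \right)} + c\right) + u = \left(\frac{-2 + 3}{6 + 2} \cdot 3 + i \sqrt{5}\right) + 3982 = \left(\frac{1}{8} \cdot 1 \cdot 3 + i \sqrt{5}\right) + 3982 = \left(\frac{1}{8} \cdot 3 + i \sqrt{5}\right) + 3982 = \left(\frac{3}{8} + i \sqrt{5}\right) + 3982 = \frac{31859}{8} + i \sqrt{5}$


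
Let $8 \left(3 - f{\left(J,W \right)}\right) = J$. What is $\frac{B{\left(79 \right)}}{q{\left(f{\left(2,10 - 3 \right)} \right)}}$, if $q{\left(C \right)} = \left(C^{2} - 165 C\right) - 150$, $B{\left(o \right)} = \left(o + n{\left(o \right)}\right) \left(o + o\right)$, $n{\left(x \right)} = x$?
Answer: $- \frac{399424}{9539} \approx -41.873$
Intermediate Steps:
$f{\left(J,W \right)} = 3 - \frac{J}{8}$
$B{\left(o \right)} = 4 o^{2}$ ($B{\left(o \right)} = \left(o + o\right) \left(o + o\right) = 2 o 2 o = 4 o^{2}$)
$q{\left(C \right)} = -150 + C^{2} - 165 C$
$\frac{B{\left(79 \right)}}{q{\left(f{\left(2,10 - 3 \right)} \right)}} = \frac{4 \cdot 79^{2}}{-150 + \left(3 - \frac{1}{4}\right)^{2} - 165 \left(3 - \frac{1}{4}\right)} = \frac{4 \cdot 6241}{-150 + \left(3 - \frac{1}{4}\right)^{2} - 165 \left(3 - \frac{1}{4}\right)} = \frac{24964}{-150 + \left(\frac{11}{4}\right)^{2} - \frac{1815}{4}} = \frac{24964}{-150 + \frac{121}{16} - \frac{1815}{4}} = \frac{24964}{- \frac{9539}{16}} = 24964 \left(- \frac{16}{9539}\right) = - \frac{399424}{9539}$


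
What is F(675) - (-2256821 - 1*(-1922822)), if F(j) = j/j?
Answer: 334000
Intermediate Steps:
F(j) = 1
F(675) - (-2256821 - 1*(-1922822)) = 1 - (-2256821 - 1*(-1922822)) = 1 - (-2256821 + 1922822) = 1 - 1*(-333999) = 1 + 333999 = 334000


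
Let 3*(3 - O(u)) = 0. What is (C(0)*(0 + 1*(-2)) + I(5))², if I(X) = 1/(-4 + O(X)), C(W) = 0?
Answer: 1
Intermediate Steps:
O(u) = 3 (O(u) = 3 - ⅓*0 = 3 + 0 = 3)
I(X) = -1 (I(X) = 1/(-4 + 3) = 1/(-1) = -1)
(C(0)*(0 + 1*(-2)) + I(5))² = (0*(0 + 1*(-2)) - 1)² = (0*(0 - 2) - 1)² = (0*(-2) - 1)² = (0 - 1)² = (-1)² = 1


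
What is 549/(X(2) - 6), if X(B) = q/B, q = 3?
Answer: -122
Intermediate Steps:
X(B) = 3/B
549/(X(2) - 6) = 549/(3/2 - 6) = 549/(-9/2) = 549*(-2/9) = -122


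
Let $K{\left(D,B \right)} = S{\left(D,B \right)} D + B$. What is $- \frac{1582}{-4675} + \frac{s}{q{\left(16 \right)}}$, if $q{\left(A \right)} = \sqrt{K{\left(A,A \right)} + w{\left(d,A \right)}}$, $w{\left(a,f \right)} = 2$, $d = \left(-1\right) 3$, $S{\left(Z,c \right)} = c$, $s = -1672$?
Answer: $\frac{1582}{4675} - \frac{836 \sqrt{274}}{137} \approx -100.67$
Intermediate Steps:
$d = -3$
$K{\left(D,B \right)} = B + B D$ ($K{\left(D,B \right)} = B D + B = B + B D$)
$q{\left(A \right)} = \sqrt{2 + A \left(1 + A\right)}$ ($q{\left(A \right)} = \sqrt{A \left(1 + A\right) + 2} = \sqrt{2 + A \left(1 + A\right)}$)
$- \frac{1582}{-4675} + \frac{s}{q{\left(16 \right)}} = - \frac{1582}{-4675} - \frac{1672}{\sqrt{2 + 16 + 16^{2}}} = \left(-1582\right) \left(- \frac{1}{4675}\right) - \frac{1672}{\sqrt{2 + 16 + 256}} = \frac{1582}{4675} - \frac{1672}{\sqrt{274}} = \frac{1582}{4675} - 1672 \frac{\sqrt{274}}{274} = \frac{1582}{4675} - \frac{836 \sqrt{274}}{137}$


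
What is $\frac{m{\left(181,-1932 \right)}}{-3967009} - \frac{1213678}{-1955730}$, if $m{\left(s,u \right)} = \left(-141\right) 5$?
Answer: $\frac{2408025169376}{3879199255785} \approx 0.62075$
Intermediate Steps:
$m{\left(s,u \right)} = -705$
$\frac{m{\left(181,-1932 \right)}}{-3967009} - \frac{1213678}{-1955730} = - \frac{705}{-3967009} - \frac{1213678}{-1955730} = \left(-705\right) \left(- \frac{1}{3967009}\right) - - \frac{606839}{977865} = \frac{705}{3967009} + \frac{606839}{977865} = \frac{2408025169376}{3879199255785}$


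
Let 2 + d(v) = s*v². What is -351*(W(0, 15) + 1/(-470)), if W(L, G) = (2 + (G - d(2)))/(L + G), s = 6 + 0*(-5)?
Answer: 55341/470 ≈ 117.75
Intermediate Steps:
s = 6 (s = 6 + 0 = 6)
d(v) = -2 + 6*v²
W(L, G) = (-20 + G)/(G + L) (W(L, G) = (2 + (G - (-2 + 6*2²)))/(L + G) = (2 + (G - (-2 + 6*4)))/(G + L) = (2 + (G - (-2 + 24)))/(G + L) = (2 + (G - 1*22))/(G + L) = (2 + (G - 22))/(G + L) = (2 + (-22 + G))/(G + L) = (-20 + G)/(G + L))
-351*(W(0, 15) + 1/(-470)) = -351*((-20 + 15)/(15 + 0) + 1/(-470)) = -351*(-5/15 - 1/470) = -351*((1/15)*(-5) - 1/470) = -351*(-⅓ - 1/470) = -351*(-473/1410) = 55341/470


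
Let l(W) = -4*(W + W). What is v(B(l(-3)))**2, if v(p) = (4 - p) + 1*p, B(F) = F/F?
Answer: 16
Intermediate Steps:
l(W) = -8*W
B(F) = 1
v(p) = 4 (v(p) = (4 - p) + p = 4)
v(B(l(-3)))**2 = 4**2 = 16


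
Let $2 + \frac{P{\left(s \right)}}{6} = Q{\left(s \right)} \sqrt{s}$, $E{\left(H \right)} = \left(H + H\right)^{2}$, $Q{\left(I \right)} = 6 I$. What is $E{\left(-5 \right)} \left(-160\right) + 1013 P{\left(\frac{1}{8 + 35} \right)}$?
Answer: $-28156 + \frac{36468 \sqrt{43}}{1849} \approx -28027.0$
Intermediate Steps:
$E{\left(H \right)} = 4 H^{2}$ ($E{\left(H \right)} = \left(2 H\right)^{2} = 4 H^{2}$)
$P{\left(s \right)} = -12 + 36 s^{\frac{3}{2}}$ ($P{\left(s \right)} = -12 + 6 \cdot 6 s \sqrt{s} = -12 + 6 \cdot 6 s^{\frac{3}{2}} = -12 + 36 s^{\frac{3}{2}}$)
$E{\left(-5 \right)} \left(-160\right) + 1013 P{\left(\frac{1}{8 + 35} \right)} = 4 \left(-5\right)^{2} \left(-160\right) + 1013 \left(-12 + 36 \left(\frac{1}{8 + 35}\right)^{\frac{3}{2}}\right) = 4 \cdot 25 \left(-160\right) + 1013 \left(-12 + 36 \left(\frac{1}{43}\right)^{\frac{3}{2}}\right) = 100 \left(-160\right) + 1013 \left(-12 + \frac{36}{43 \sqrt{43}}\right) = -16000 + 1013 \left(-12 + 36 \frac{\sqrt{43}}{1849}\right) = -16000 + 1013 \left(-12 + \frac{36 \sqrt{43}}{1849}\right) = -16000 - \left(12156 - \frac{36468 \sqrt{43}}{1849}\right) = -28156 + \frac{36468 \sqrt{43}}{1849}$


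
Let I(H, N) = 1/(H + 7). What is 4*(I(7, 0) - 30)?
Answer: -838/7 ≈ -119.71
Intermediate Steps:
I(H, N) = 1/(7 + H)
4*(I(7, 0) - 30) = 4*(1/(7 + 7) - 30) = 4*(1/14 - 30) = 4*(-419/14) = -838/7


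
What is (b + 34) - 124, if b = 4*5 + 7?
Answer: -63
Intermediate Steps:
b = 27 (b = 20 + 7 = 27)
(b + 34) - 124 = (27 + 34) - 124 = 61 - 124 = -63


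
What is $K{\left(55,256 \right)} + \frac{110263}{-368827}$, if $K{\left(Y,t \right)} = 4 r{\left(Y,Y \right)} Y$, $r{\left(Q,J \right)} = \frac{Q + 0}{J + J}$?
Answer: $\frac{40460707}{368827} \approx 109.7$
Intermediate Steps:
$r{\left(Q,J \right)} = \frac{Q}{2 J}$
$K{\left(Y,t \right)} = 2 Y$ ($K{\left(Y,t \right)} = 4 \frac{Y}{2 Y} Y = 4 \cdot \frac{1}{2} Y = 2 Y$)
$K{\left(55,256 \right)} + \frac{110263}{-368827} = 2 \cdot 55 + \frac{110263}{-368827} = 110 + 110263 \left(- \frac{1}{368827}\right) = 110 - \frac{110263}{368827} = \frac{40460707}{368827}$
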